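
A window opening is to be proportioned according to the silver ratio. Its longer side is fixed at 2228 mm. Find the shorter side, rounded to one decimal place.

silver ratio ≈ 2.41421.
Shorter side = 2228 ÷ 2.41421 ≈ 922.869 → 922.9 mm.

922.9 mm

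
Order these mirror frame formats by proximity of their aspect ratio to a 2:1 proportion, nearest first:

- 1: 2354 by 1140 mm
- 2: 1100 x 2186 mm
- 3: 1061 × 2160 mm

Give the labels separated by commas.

Ratios: 1 = 2354 / 1140 ≈ 2.065; 2 = 2186 / 1100 ≈ 1.987; 3 = 2160 / 1061 ≈ 2.036.
|Δ from 2.000|: 1 0.065; 2 0.013; 3 0.036.

2, 3, 1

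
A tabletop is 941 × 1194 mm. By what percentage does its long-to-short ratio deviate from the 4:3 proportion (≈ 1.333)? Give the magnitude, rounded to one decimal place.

Ratio = 1194 / 941 ≈ 1.2689.
Ideal 4:3 ≈ 1.3333. |1.2689 − 1.3333| / 1.3333 ≈ 4.83% → 4.8%.

4.8%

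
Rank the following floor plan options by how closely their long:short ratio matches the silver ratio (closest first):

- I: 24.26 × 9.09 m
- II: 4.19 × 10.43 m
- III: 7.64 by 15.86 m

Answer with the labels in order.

II, I, III

I: 24.26/9.09 ≈ 2.669 → |2.669 − 2.414| = 0.255
II: 10.43/4.19 ≈ 2.489 → |2.489 − 2.414| = 0.075
III: 15.86/7.64 ≈ 2.076 → |2.076 − 2.414| = 0.338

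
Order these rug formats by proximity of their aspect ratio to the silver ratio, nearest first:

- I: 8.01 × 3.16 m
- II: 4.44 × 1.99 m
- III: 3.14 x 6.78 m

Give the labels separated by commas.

I: 8.01/3.16 ≈ 2.535 → |2.535 − 2.414| = 0.121
II: 4.44/1.99 ≈ 2.231 → |2.231 − 2.414| = 0.183
III: 6.78/3.14 ≈ 2.159 → |2.159 − 2.414| = 0.255

I, II, III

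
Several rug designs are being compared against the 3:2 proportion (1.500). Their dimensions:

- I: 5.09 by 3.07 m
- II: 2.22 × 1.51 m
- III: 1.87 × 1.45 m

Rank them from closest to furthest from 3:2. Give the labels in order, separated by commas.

II, I, III

I: 5.09/3.07 ≈ 1.658 → |1.658 − 1.500| = 0.158
II: 2.22/1.51 ≈ 1.470 → |1.470 − 1.500| = 0.030
III: 1.87/1.45 ≈ 1.290 → |1.290 − 1.500| = 0.210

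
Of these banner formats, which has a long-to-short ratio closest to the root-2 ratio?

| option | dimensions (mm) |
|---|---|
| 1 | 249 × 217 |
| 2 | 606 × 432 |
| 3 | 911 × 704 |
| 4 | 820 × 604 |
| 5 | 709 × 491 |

2

Ratios (long/short): 1 ≈ 1.147; 2 ≈ 1.403; 3 ≈ 1.294; 4 ≈ 1.358; 5 ≈ 1.444.
root-2 ≈ 1.414; option 2 is nearest (Δ 0.011).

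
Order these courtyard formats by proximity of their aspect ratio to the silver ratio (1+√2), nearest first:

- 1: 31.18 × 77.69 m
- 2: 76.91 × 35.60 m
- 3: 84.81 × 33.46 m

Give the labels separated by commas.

1, 3, 2

Ratios: 1 = 77.69 / 31.18 ≈ 2.492; 2 = 76.91 / 35.60 ≈ 2.160; 3 = 84.81 / 33.46 ≈ 2.535.
|Δ from 2.414|: 1 0.078; 2 0.254; 3 0.121.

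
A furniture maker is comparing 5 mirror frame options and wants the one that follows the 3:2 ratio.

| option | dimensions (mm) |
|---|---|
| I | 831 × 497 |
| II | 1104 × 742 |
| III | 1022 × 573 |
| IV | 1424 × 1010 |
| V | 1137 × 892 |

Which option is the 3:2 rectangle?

II

Target 3:2 ≈ 1.500.
I: 1.672 (Δ0.172)  II: 1.488 (Δ0.012)  III: 1.784 (Δ0.284)  IV: 1.410 (Δ0.090)  V: 1.275 (Δ0.225)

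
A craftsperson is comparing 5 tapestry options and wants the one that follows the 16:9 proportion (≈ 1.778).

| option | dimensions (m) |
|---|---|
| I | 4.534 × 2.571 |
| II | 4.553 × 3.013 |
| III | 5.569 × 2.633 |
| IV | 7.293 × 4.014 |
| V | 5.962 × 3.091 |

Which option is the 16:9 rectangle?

I

Ratios (long/short): I ≈ 1.764; II ≈ 1.511; III ≈ 2.115; IV ≈ 1.817; V ≈ 1.929.
16:9 ≈ 1.778; option I is nearest (Δ 0.014).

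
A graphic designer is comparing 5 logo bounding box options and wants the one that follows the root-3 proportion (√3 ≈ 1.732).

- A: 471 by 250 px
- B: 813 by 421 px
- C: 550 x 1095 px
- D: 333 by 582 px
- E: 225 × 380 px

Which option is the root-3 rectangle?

D

Target root-3 ≈ 1.732.
A: 1.884 (Δ0.152)  B: 1.931 (Δ0.199)  C: 1.991 (Δ0.259)  D: 1.748 (Δ0.016)  E: 1.689 (Δ0.043)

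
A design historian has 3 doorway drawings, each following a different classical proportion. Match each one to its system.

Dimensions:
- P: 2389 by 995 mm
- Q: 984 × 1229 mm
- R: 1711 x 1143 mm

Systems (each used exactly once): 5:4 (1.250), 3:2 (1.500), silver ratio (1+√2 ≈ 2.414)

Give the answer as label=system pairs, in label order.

P = 2389/995 ≈ 2.401 → silver ratio (2.414)
Q = 1229/984 ≈ 1.249 → 5:4 (1.250)
R = 1711/1143 ≈ 1.497 → 3:2 (1.500)

P=silver ratio, Q=5:4, R=3:2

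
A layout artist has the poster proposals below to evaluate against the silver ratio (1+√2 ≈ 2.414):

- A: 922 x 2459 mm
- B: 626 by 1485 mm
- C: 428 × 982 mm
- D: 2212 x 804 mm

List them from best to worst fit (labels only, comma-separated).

B, C, A, D

Ratios: A = 2459 / 922 ≈ 2.667; B = 1485 / 626 ≈ 2.372; C = 982 / 428 ≈ 2.294; D = 2212 / 804 ≈ 2.751.
|Δ from 2.414|: A 0.253; B 0.042; C 0.120; D 0.337.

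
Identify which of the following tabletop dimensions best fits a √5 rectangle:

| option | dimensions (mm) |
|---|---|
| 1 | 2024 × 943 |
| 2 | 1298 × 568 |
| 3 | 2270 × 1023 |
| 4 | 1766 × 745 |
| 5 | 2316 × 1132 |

Ratios (long/short): 1 ≈ 2.146; 2 ≈ 2.285; 3 ≈ 2.219; 4 ≈ 2.370; 5 ≈ 2.046.
root-5 ≈ 2.236; option 3 is nearest (Δ 0.017).

3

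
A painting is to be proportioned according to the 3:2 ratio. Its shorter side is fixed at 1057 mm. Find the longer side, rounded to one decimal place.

3:2 = 1.50000.
Longer side = 1057 × 1.50000 ≈ 1585.500 → 1585.5 mm.

1585.5 mm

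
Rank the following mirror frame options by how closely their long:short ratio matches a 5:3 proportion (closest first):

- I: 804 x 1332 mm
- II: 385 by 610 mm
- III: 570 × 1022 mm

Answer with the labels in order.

I: 1332/804 ≈ 1.657 → |1.657 − 1.667| = 0.010
II: 610/385 ≈ 1.584 → |1.584 − 1.667| = 0.083
III: 1022/570 ≈ 1.793 → |1.793 − 1.667| = 0.126

I, II, III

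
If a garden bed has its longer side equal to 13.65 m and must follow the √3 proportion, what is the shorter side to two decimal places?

root-3 ≈ 1.73205.
Shorter side = 13.65 ÷ 1.73205 ≈ 7.8808 → 7.88 m.

7.88 m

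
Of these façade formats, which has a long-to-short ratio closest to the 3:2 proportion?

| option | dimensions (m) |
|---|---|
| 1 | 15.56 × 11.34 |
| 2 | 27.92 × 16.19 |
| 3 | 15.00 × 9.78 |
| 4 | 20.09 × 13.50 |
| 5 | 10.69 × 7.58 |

4

Ratios (long/short): 1 ≈ 1.372; 2 ≈ 1.725; 3 ≈ 1.534; 4 ≈ 1.488; 5 ≈ 1.410.
3:2 ≈ 1.500; option 4 is nearest (Δ 0.012).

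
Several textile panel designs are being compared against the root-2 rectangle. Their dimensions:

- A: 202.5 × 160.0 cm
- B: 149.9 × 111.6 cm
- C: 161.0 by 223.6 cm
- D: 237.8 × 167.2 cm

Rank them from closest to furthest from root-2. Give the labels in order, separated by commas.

D, C, B, A

Ratios: A = 202.5 / 160.0 ≈ 1.266; B = 149.9 / 111.6 ≈ 1.343; C = 223.6 / 161.0 ≈ 1.389; D = 237.8 / 167.2 ≈ 1.422.
|Δ from 1.414|: A 0.148; B 0.071; C 0.025; D 0.008.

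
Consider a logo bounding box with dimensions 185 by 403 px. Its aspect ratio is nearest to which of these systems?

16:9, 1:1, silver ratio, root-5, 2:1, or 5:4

root-5

403/185 ≈ 2.178. Nearest candidates are root-5 (2.236, off by 0.058) and 2:1 (2.000, off by 0.178).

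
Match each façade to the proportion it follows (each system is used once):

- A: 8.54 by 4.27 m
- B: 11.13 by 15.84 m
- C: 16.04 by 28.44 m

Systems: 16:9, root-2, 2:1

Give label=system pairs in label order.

A=2:1, B=root-2, C=16:9

A = 8.54/4.27 ≈ 2.000 → 2:1 (2.000)
B = 15.84/11.13 ≈ 1.423 → root-2 (1.414)
C = 28.44/16.04 ≈ 1.773 → 16:9 (1.778)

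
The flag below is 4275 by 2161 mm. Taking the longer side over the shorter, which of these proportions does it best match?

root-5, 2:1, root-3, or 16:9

2:1

Ratio = 4275 / 2161 ≈ 1.978.
Distances: root-5 2.236 (Δ 0.258); 2:1 2.000 (Δ 0.022); root-3 1.732 (Δ 0.246); 16:9 1.778 (Δ 0.200).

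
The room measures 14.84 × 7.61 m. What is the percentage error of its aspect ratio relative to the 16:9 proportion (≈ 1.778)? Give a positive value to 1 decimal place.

9.7%

Ratio = 14.84 / 7.61 ≈ 1.9501.
Ideal 16:9 ≈ 1.7778. |1.9501 − 1.7778| / 1.7778 ≈ 9.69% → 9.7%.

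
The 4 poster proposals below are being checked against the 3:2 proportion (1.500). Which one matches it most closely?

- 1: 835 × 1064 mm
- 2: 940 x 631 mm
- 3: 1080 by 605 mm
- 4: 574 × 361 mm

Target 3:2 ≈ 1.500.
1: 1.274 (Δ0.226)  2: 1.490 (Δ0.010)  3: 1.785 (Δ0.285)  4: 1.590 (Δ0.090)

2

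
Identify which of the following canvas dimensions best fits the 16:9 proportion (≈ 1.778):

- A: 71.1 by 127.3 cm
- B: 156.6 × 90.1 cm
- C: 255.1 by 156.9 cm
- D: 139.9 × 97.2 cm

A

Ratios (long/short): A ≈ 1.790; B ≈ 1.738; C ≈ 1.626; D ≈ 1.439.
16:9 ≈ 1.778; option A is nearest (Δ 0.012).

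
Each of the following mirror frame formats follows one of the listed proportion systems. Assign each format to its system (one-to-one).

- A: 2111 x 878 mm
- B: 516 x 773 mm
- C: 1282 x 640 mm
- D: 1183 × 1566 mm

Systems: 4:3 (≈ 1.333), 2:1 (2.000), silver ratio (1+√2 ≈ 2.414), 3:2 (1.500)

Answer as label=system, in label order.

A=silver ratio, B=3:2, C=2:1, D=4:3

Ratios: A ≈ 2.404; B ≈ 1.498; C ≈ 2.003; D ≈ 1.324.
Targets: 4:3 ≈ 1.333; 2:1 ≈ 2.000; silver ratio ≈ 2.414; 3:2 ≈ 1.500.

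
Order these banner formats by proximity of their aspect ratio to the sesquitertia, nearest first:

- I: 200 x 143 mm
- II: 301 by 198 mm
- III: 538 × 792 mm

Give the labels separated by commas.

I: 200/143 ≈ 1.399 → |1.399 − 1.333| = 0.066
II: 301/198 ≈ 1.520 → |1.520 − 1.333| = 0.187
III: 792/538 ≈ 1.472 → |1.472 − 1.333| = 0.139

I, III, II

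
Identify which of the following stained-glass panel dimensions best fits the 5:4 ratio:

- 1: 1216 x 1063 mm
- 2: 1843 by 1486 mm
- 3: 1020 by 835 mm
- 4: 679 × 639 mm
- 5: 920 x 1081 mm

Target 5:4 ≈ 1.250.
1: 1.144 (Δ0.106)  2: 1.240 (Δ0.010)  3: 1.222 (Δ0.028)  4: 1.063 (Δ0.187)  5: 1.175 (Δ0.075)

2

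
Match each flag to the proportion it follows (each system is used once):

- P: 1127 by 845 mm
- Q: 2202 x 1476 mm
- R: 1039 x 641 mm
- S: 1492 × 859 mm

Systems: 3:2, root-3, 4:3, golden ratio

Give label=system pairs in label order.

P = 1127/845 ≈ 1.334 → 4:3 (1.333)
Q = 2202/1476 ≈ 1.492 → 3:2 (1.500)
R = 1039/641 ≈ 1.621 → golden ratio (1.618)
S = 1492/859 ≈ 1.737 → root-3 (1.732)

P=4:3, Q=3:2, R=golden ratio, S=root-3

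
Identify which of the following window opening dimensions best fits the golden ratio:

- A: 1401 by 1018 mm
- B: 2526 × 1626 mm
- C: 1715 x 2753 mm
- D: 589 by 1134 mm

Ratios (long/short): A ≈ 1.376; B ≈ 1.554; C ≈ 1.605; D ≈ 1.925.
golden ratio ≈ 1.618; option C is nearest (Δ 0.013).

C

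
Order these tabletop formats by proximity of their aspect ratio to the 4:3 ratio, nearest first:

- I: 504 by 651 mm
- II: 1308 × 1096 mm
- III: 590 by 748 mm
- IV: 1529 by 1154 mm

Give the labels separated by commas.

I: 651/504 ≈ 1.292 → |1.292 − 1.333| = 0.041
II: 1308/1096 ≈ 1.193 → |1.193 − 1.333| = 0.140
III: 748/590 ≈ 1.268 → |1.268 − 1.333| = 0.065
IV: 1529/1154 ≈ 1.325 → |1.325 − 1.333| = 0.008

IV, I, III, II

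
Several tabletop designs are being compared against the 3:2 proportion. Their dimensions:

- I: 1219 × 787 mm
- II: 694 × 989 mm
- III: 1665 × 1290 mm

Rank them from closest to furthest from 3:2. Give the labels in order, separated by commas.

I, II, III

I: 1219/787 ≈ 1.549 → |1.549 − 1.500| = 0.049
II: 989/694 ≈ 1.425 → |1.425 − 1.500| = 0.075
III: 1665/1290 ≈ 1.291 → |1.291 − 1.500| = 0.209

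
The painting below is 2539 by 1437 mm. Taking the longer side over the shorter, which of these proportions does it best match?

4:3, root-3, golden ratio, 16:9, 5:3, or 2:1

16:9

Ratio = 2539 / 1437 ≈ 1.767.
Distances: 4:3 1.333 (Δ 0.434); root-3 1.732 (Δ 0.035); golden ratio 1.618 (Δ 0.149); 16:9 1.778 (Δ 0.011); 5:3 1.667 (Δ 0.100); 2:1 2.000 (Δ 0.233).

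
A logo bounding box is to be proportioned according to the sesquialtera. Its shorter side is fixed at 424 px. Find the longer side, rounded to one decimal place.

636.0 px

3:2 = 1.50000.
Longer side = 424 × 1.50000 ≈ 636.000 → 636.0 px.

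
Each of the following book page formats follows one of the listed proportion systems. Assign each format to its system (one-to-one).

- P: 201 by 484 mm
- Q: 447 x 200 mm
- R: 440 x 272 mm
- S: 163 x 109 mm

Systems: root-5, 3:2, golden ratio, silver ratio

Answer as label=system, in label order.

P=silver ratio, Q=root-5, R=golden ratio, S=3:2

Ratios: P ≈ 2.408; Q ≈ 2.235; R ≈ 1.618; S ≈ 1.495.
Targets: root-5 ≈ 2.236; 3:2 ≈ 1.500; golden ratio ≈ 1.618; silver ratio ≈ 2.414.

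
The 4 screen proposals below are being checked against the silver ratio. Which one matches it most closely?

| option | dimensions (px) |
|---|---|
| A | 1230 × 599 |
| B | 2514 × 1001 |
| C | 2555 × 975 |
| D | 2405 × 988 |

D

Ratios (long/short): A ≈ 2.053; B ≈ 2.511; C ≈ 2.621; D ≈ 2.434.
silver ratio ≈ 2.414; option D is nearest (Δ 0.020).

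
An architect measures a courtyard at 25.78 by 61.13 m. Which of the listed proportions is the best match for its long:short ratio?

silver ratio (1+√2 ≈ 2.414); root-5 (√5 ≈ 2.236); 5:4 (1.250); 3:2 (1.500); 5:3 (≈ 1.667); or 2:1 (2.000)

silver ratio

61.13/25.78 ≈ 2.371. Nearest candidates are silver ratio (2.414, off by 0.043) and root-5 (2.236, off by 0.135).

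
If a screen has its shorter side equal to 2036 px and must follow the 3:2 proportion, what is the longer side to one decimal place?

3:2 = 1.50000.
Longer side = 2036 × 1.50000 ≈ 3054.000 → 3054.0 px.

3054.0 px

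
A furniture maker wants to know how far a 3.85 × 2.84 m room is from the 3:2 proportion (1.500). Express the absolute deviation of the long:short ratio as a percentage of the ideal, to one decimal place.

Ratio = 3.85 / 2.84 ≈ 1.3556.
Ideal 3:2 = 1.5000. |1.3556 − 1.5000| / 1.5000 ≈ 9.63% → 9.6%.

9.6%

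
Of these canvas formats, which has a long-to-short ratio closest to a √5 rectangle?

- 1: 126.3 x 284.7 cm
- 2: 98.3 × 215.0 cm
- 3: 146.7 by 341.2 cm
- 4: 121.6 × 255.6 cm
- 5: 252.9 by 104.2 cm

Ratios (long/short): 1 ≈ 2.254; 2 ≈ 2.187; 3 ≈ 2.326; 4 ≈ 2.102; 5 ≈ 2.427.
root-5 ≈ 2.236; option 1 is nearest (Δ 0.018).

1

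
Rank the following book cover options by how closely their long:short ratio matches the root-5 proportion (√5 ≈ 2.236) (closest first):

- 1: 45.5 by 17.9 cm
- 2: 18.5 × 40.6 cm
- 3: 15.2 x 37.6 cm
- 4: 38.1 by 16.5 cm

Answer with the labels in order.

2, 4, 3, 1

Ratios: 1 = 45.5 / 17.9 ≈ 2.542; 2 = 40.6 / 18.5 ≈ 2.195; 3 = 37.6 / 15.2 ≈ 2.474; 4 = 38.1 / 16.5 ≈ 2.309.
|Δ from 2.236|: 1 0.306; 2 0.041; 3 0.238; 4 0.073.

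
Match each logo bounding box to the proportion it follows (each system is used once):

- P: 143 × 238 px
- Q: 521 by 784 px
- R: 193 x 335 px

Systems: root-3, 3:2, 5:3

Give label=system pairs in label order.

P = 238/143 ≈ 1.664 → 5:3 (1.667)
Q = 784/521 ≈ 1.505 → 3:2 (1.500)
R = 335/193 ≈ 1.736 → root-3 (1.732)

P=5:3, Q=3:2, R=root-3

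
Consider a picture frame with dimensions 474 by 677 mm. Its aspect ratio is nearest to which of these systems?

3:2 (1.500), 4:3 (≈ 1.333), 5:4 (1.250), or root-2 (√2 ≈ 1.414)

root-2

677/474 ≈ 1.428. Nearest candidates are root-2 (1.414, off by 0.014) and 3:2 (1.500, off by 0.072).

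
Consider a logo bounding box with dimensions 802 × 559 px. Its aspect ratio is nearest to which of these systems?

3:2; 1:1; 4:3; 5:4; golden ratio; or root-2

root-2

802/559 ≈ 1.435. Nearest candidates are root-2 (1.414, off by 0.021) and 3:2 (1.500, off by 0.065).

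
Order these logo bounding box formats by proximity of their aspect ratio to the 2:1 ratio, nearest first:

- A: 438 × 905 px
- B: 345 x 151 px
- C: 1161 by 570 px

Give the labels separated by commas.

A: 905/438 ≈ 2.066 → |2.066 − 2.000| = 0.066
B: 345/151 ≈ 2.285 → |2.285 − 2.000| = 0.285
C: 1161/570 ≈ 2.037 → |2.037 − 2.000| = 0.037

C, A, B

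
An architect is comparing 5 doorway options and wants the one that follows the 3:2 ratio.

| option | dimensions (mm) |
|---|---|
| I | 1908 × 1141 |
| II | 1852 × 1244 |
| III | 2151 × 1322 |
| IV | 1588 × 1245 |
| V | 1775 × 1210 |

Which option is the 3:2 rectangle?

Target 3:2 ≈ 1.500.
I: 1.672 (Δ0.172)  II: 1.489 (Δ0.011)  III: 1.627 (Δ0.127)  IV: 1.276 (Δ0.224)  V: 1.467 (Δ0.033)

II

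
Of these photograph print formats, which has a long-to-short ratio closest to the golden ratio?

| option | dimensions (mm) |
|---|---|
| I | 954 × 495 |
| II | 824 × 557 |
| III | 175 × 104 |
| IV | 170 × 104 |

Target golden ratio ≈ 1.618.
I: 1.927 (Δ0.309)  II: 1.479 (Δ0.139)  III: 1.683 (Δ0.065)  IV: 1.635 (Δ0.017)

IV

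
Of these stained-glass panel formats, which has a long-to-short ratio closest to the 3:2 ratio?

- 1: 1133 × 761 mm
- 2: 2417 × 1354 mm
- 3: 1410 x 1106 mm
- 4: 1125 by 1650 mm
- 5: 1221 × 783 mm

1

Ratios (long/short): 1 ≈ 1.489; 2 ≈ 1.785; 3 ≈ 1.275; 4 ≈ 1.467; 5 ≈ 1.559.
3:2 ≈ 1.500; option 1 is nearest (Δ 0.011).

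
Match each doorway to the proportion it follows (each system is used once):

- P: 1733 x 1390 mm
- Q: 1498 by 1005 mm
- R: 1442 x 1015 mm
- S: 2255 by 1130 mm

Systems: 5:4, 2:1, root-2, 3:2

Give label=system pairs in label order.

P=5:4, Q=3:2, R=root-2, S=2:1

P = 1733/1390 ≈ 1.247 → 5:4 (1.250)
Q = 1498/1005 ≈ 1.491 → 3:2 (1.500)
R = 1442/1015 ≈ 1.421 → root-2 (1.414)
S = 2255/1130 ≈ 1.996 → 2:1 (2.000)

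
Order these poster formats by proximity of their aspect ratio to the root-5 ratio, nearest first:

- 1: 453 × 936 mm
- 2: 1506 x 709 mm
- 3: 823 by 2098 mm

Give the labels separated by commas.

2, 1, 3

1: 936/453 ≈ 2.066 → |2.066 − 2.236| = 0.170
2: 1506/709 ≈ 2.124 → |2.124 − 2.236| = 0.112
3: 2098/823 ≈ 2.549 → |2.549 − 2.236| = 0.313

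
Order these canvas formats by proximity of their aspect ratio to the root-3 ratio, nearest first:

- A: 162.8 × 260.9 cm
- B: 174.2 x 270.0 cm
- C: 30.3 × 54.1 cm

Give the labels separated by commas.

Ratios: A = 260.9 / 162.8 ≈ 1.603; B = 270.0 / 174.2 ≈ 1.550; C = 54.1 / 30.3 ≈ 1.785.
|Δ from 1.732|: A 0.129; B 0.182; C 0.053.

C, A, B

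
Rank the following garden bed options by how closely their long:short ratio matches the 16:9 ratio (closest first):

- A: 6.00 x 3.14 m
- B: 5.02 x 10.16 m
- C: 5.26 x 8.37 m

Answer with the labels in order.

A, C, B

A: 6.00/3.14 ≈ 1.911 → |1.911 − 1.778| = 0.133
B: 10.16/5.02 ≈ 2.024 → |2.024 − 1.778| = 0.246
C: 8.37/5.26 ≈ 1.591 → |1.591 − 1.778| = 0.187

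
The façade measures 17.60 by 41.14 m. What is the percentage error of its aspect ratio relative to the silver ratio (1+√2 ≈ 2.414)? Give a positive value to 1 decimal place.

3.2%

Ratio = 41.14 / 17.60 ≈ 2.3375.
Ideal silver ratio ≈ 2.4142. |2.3375 − 2.4142| / 2.4142 ≈ 3.18% → 3.2%.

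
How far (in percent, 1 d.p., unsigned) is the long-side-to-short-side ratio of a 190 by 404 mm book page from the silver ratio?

11.9%

Ratio = 404 / 190 ≈ 2.1263.
Ideal silver ratio ≈ 2.4142. |2.1263 − 2.4142| / 2.4142 ≈ 11.93% → 11.9%.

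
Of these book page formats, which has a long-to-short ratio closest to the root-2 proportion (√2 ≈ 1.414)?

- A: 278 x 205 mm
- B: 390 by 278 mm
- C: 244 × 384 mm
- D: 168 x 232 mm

Ratios (long/short): A ≈ 1.356; B ≈ 1.403; C ≈ 1.574; D ≈ 1.381.
root-2 ≈ 1.414; option B is nearest (Δ 0.011).

B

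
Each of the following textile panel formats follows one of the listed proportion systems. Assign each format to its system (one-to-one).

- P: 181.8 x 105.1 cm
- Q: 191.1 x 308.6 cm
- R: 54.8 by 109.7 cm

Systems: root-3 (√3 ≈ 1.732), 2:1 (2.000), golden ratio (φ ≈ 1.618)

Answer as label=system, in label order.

Ratios: P ≈ 1.730; Q ≈ 1.615; R ≈ 2.002.
Targets: root-3 ≈ 1.732; 2:1 ≈ 2.000; golden ratio ≈ 1.618.

P=root-3, Q=golden ratio, R=2:1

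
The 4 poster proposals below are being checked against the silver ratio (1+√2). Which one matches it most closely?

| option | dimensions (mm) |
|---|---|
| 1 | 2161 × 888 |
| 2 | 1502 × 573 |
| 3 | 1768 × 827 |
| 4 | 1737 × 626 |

Target silver ratio ≈ 2.414.
1: 2.434 (Δ0.020)  2: 2.621 (Δ0.207)  3: 2.138 (Δ0.276)  4: 2.775 (Δ0.361)

1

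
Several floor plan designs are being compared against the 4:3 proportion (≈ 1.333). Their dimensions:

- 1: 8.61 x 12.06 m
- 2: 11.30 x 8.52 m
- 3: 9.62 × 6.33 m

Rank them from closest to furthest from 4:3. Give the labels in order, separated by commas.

2, 1, 3

Ratios: 1 = 12.06 / 8.61 ≈ 1.401; 2 = 11.30 / 8.52 ≈ 1.326; 3 = 9.62 / 6.33 ≈ 1.520.
|Δ from 1.333|: 1 0.068; 2 0.007; 3 0.187.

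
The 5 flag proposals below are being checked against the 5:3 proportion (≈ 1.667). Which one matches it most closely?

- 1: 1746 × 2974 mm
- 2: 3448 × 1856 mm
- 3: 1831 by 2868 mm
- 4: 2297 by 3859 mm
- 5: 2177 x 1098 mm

Ratios (long/short): 1 ≈ 1.703; 2 ≈ 1.858; 3 ≈ 1.566; 4 ≈ 1.680; 5 ≈ 1.983.
5:3 ≈ 1.667; option 4 is nearest (Δ 0.013).

4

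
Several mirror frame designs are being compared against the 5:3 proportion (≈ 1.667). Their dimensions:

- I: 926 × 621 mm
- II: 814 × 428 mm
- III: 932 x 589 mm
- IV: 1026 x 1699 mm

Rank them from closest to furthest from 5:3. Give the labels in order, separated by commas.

IV, III, I, II

I: 926/621 ≈ 1.491 → |1.491 − 1.667| = 0.176
II: 814/428 ≈ 1.902 → |1.902 − 1.667| = 0.235
III: 932/589 ≈ 1.582 → |1.582 − 1.667| = 0.085
IV: 1699/1026 ≈ 1.656 → |1.656 − 1.667| = 0.011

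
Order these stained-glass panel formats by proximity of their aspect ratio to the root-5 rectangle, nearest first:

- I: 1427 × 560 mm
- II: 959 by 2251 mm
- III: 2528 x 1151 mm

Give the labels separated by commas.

I: 1427/560 ≈ 2.548 → |2.548 − 2.236| = 0.312
II: 2251/959 ≈ 2.347 → |2.347 − 2.236| = 0.111
III: 2528/1151 ≈ 2.196 → |2.196 − 2.236| = 0.040

III, II, I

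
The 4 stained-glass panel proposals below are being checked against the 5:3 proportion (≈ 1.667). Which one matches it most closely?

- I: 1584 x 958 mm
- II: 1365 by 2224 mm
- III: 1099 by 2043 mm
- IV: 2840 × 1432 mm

I

Target 5:3 ≈ 1.667.
I: 1.653 (Δ0.014)  II: 1.629 (Δ0.038)  III: 1.859 (Δ0.192)  IV: 1.983 (Δ0.316)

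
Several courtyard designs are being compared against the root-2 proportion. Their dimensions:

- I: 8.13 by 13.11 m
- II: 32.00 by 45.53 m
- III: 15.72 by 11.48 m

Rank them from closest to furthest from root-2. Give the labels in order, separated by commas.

II, III, I

I: 13.11/8.13 ≈ 1.613 → |1.613 − 1.414| = 0.199
II: 45.53/32.00 ≈ 1.423 → |1.423 − 1.414| = 0.009
III: 15.72/11.48 ≈ 1.369 → |1.369 − 1.414| = 0.045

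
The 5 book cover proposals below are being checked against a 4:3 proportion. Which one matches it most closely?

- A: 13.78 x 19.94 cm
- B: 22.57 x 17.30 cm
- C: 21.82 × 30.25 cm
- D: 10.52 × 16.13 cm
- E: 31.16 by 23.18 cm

E

Ratios (long/short): A ≈ 1.447; B ≈ 1.305; C ≈ 1.386; D ≈ 1.533; E ≈ 1.344.
4:3 ≈ 1.333; option E is nearest (Δ 0.011).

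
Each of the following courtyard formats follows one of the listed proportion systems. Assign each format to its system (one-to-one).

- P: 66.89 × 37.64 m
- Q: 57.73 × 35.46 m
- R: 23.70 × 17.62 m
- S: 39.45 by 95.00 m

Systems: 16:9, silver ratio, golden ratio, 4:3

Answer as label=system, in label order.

P = 66.89/37.64 ≈ 1.777 → 16:9 (1.778)
Q = 57.73/35.46 ≈ 1.628 → golden ratio (1.618)
R = 23.70/17.62 ≈ 1.345 → 4:3 (1.333)
S = 95.00/39.45 ≈ 2.408 → silver ratio (2.414)

P=16:9, Q=golden ratio, R=4:3, S=silver ratio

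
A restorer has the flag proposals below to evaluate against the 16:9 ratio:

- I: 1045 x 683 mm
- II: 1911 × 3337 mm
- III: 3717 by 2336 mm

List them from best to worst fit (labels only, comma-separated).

Ratios: I = 1045 / 683 ≈ 1.530; II = 3337 / 1911 ≈ 1.746; III = 3717 / 2336 ≈ 1.591.
|Δ from 1.778|: I 0.248; II 0.032; III 0.187.

II, III, I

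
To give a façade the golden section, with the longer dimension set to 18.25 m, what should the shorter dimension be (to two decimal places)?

11.28 m

golden ratio ≈ 1.61803.
Shorter side = 18.25 ÷ 1.61803 ≈ 11.2791 → 11.28 m.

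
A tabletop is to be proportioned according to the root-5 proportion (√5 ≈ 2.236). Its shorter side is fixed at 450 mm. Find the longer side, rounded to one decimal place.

root-5 ≈ 2.23607.
Longer side = 450 × 2.23607 ≈ 1006.231 → 1006.2 mm.

1006.2 mm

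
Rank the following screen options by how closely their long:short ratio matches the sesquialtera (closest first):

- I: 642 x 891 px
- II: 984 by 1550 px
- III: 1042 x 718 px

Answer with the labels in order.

I: 891/642 ≈ 1.388 → |1.388 − 1.500| = 0.112
II: 1550/984 ≈ 1.575 → |1.575 − 1.500| = 0.075
III: 1042/718 ≈ 1.451 → |1.451 − 1.500| = 0.049

III, II, I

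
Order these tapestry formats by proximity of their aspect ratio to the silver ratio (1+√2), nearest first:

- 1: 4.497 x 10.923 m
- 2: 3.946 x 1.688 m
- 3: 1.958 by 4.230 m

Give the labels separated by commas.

Ratios: 1 = 10.923 / 4.497 ≈ 2.429; 2 = 3.946 / 1.688 ≈ 2.338; 3 = 4.230 / 1.958 ≈ 2.160.
|Δ from 2.414|: 1 0.015; 2 0.076; 3 0.254.

1, 2, 3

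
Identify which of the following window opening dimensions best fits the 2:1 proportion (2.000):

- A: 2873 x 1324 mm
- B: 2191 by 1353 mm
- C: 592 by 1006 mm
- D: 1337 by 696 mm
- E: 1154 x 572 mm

Target 2:1 ≈ 2.000.
A: 2.170 (Δ0.170)  B: 1.619 (Δ0.381)  C: 1.699 (Δ0.301)  D: 1.921 (Δ0.079)  E: 2.017 (Δ0.017)

E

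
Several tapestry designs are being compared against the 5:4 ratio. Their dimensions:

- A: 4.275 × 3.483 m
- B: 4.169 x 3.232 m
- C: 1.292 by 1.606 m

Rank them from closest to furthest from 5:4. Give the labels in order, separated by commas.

Ratios: A = 4.275 / 3.483 ≈ 1.227; B = 4.169 / 3.232 ≈ 1.290; C = 1.606 / 1.292 ≈ 1.243.
|Δ from 1.250|: A 0.023; B 0.040; C 0.007.

C, A, B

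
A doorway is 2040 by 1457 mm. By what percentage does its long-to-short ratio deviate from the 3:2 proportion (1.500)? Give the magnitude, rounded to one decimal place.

Ratio = 2040 / 1457 ≈ 1.4001.
Ideal 3:2 = 1.5000. |1.4001 − 1.5000| / 1.5000 ≈ 6.66% → 6.7%.

6.7%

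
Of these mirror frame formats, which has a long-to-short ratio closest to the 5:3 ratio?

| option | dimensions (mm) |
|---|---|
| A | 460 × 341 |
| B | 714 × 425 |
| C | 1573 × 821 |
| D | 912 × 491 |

Ratios (long/short): A ≈ 1.349; B ≈ 1.680; C ≈ 1.916; D ≈ 1.857.
5:3 ≈ 1.667; option B is nearest (Δ 0.013).

B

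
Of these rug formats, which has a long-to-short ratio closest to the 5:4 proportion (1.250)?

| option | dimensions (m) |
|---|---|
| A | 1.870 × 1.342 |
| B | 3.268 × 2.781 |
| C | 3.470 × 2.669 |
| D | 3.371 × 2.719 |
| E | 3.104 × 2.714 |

Target 5:4 ≈ 1.250.
A: 1.393 (Δ0.143)  B: 1.175 (Δ0.075)  C: 1.300 (Δ0.050)  D: 1.240 (Δ0.010)  E: 1.144 (Δ0.106)

D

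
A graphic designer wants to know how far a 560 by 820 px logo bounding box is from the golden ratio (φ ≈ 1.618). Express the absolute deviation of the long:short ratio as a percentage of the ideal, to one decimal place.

Ratio = 820 / 560 ≈ 1.4643.
Ideal golden ratio ≈ 1.6180. |1.4643 − 1.6180| / 1.6180 ≈ 9.50% → 9.5%.

9.5%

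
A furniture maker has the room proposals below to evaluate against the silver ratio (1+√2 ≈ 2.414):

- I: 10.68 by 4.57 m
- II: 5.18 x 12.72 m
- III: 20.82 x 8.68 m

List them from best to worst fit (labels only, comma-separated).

III, II, I

Ratios: I = 10.68 / 4.57 ≈ 2.337; II = 12.72 / 5.18 ≈ 2.456; III = 20.82 / 8.68 ≈ 2.399.
|Δ from 2.414|: I 0.077; II 0.042; III 0.015.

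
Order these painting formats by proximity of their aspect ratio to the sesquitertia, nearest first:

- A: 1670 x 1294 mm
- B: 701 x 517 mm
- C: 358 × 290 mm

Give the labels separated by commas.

B, A, C

A: 1670/1294 ≈ 1.291 → |1.291 − 1.333| = 0.042
B: 701/517 ≈ 1.356 → |1.356 − 1.333| = 0.023
C: 358/290 ≈ 1.234 → |1.234 − 1.333| = 0.099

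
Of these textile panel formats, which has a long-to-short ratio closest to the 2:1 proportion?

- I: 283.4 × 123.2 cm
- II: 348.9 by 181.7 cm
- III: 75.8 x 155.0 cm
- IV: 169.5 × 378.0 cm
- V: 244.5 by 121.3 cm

V

Target 2:1 ≈ 2.000.
I: 2.300 (Δ0.300)  II: 1.920 (Δ0.080)  III: 2.045 (Δ0.045)  IV: 2.230 (Δ0.230)  V: 2.016 (Δ0.016)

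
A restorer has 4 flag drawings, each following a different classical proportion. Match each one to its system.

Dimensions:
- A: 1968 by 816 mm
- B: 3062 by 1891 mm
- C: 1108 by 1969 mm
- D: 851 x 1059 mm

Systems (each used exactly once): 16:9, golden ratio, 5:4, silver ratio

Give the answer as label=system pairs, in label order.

A=silver ratio, B=golden ratio, C=16:9, D=5:4

A = 1968/816 ≈ 2.412 → silver ratio (2.414)
B = 3062/1891 ≈ 1.619 → golden ratio (1.618)
C = 1969/1108 ≈ 1.777 → 16:9 (1.778)
D = 1059/851 ≈ 1.244 → 5:4 (1.250)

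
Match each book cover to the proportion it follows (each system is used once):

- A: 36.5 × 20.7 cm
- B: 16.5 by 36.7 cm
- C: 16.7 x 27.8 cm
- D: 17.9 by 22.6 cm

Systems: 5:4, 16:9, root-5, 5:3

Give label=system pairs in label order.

A = 36.5/20.7 ≈ 1.763 → 16:9 (1.778)
B = 36.7/16.5 ≈ 2.224 → root-5 (2.236)
C = 27.8/16.7 ≈ 1.665 → 5:3 (1.667)
D = 22.6/17.9 ≈ 1.263 → 5:4 (1.250)

A=16:9, B=root-5, C=5:3, D=5:4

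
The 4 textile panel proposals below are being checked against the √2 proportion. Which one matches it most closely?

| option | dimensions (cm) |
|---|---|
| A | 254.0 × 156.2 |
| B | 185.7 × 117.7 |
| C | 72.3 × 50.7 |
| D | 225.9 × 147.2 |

C

Ratios (long/short): A ≈ 1.626; B ≈ 1.578; C ≈ 1.426; D ≈ 1.535.
root-2 ≈ 1.414; option C is nearest (Δ 0.012).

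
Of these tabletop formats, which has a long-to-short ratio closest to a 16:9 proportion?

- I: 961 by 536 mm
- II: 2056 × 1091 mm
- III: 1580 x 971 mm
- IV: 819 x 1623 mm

Ratios (long/short): I ≈ 1.793; II ≈ 1.885; III ≈ 1.627; IV ≈ 1.982.
16:9 ≈ 1.778; option I is nearest (Δ 0.015).

I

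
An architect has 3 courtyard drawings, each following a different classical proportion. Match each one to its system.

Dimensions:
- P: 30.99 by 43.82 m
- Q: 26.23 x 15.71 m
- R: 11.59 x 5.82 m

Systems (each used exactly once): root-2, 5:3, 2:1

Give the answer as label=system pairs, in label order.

P=root-2, Q=5:3, R=2:1

Ratios: P ≈ 1.414; Q ≈ 1.670; R ≈ 1.991.
Targets: root-2 ≈ 1.414; 5:3 ≈ 1.667; 2:1 ≈ 2.000.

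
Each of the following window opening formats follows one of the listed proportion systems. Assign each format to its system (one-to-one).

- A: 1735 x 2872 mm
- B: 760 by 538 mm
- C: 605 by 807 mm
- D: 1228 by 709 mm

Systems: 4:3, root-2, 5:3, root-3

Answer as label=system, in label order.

Ratios: A ≈ 1.655; B ≈ 1.413; C ≈ 1.334; D ≈ 1.732.
Targets: 4:3 ≈ 1.333; root-2 ≈ 1.414; 5:3 ≈ 1.667; root-3 ≈ 1.732.

A=5:3, B=root-2, C=4:3, D=root-3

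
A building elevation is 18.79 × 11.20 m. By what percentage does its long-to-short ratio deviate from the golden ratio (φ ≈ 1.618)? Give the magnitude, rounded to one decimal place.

Ratio = 18.79 / 11.20 ≈ 1.6777.
Ideal golden ratio ≈ 1.6180. |1.6777 − 1.6180| / 1.6180 ≈ 3.69% → 3.7%.

3.7%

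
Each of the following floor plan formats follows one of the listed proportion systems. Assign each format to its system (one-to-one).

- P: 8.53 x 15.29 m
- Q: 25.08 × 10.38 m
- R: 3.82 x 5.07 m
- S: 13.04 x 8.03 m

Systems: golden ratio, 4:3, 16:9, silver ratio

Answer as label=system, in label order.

Ratios: P ≈ 1.792; Q ≈ 2.416; R ≈ 1.327; S ≈ 1.624.
Targets: golden ratio ≈ 1.618; 4:3 ≈ 1.333; 16:9 ≈ 1.778; silver ratio ≈ 2.414.

P=16:9, Q=silver ratio, R=4:3, S=golden ratio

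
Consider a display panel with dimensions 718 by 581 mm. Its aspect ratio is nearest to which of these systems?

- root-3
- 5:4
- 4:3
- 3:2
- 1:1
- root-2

5:4

718/581 ≈ 1.236. Nearest candidates are 5:4 (1.250, off by 0.014) and 4:3 (1.333, off by 0.097).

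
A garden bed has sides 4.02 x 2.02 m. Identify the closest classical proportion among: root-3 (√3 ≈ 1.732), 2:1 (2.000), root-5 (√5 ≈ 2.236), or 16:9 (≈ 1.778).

Ratio = 4.02 / 2.02 ≈ 1.990.
Distances: root-3 1.732 (Δ 0.258); 2:1 2.000 (Δ 0.010); root-5 2.236 (Δ 0.246); 16:9 1.778 (Δ 0.212).

2:1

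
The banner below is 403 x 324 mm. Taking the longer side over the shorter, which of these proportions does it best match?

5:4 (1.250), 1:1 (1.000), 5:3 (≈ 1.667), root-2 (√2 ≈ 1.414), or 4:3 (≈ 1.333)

403/324 ≈ 1.244. Nearest candidates are 5:4 (1.250, off by 0.006) and 4:3 (1.333, off by 0.089).

5:4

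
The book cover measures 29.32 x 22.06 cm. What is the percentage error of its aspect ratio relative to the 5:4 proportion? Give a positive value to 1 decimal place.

Ratio = 29.32 / 22.06 ≈ 1.3291.
Ideal 5:4 = 1.2500. |1.3291 − 1.2500| / 1.2500 ≈ 6.33% → 6.3%.

6.3%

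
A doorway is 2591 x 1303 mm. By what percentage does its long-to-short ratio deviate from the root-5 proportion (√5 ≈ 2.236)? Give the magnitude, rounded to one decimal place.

11.1%

Ratio = 2591 / 1303 ≈ 1.9885.
Ideal root-5 ≈ 2.2361. |1.9885 − 2.2361| / 2.2361 ≈ 11.07% → 11.1%.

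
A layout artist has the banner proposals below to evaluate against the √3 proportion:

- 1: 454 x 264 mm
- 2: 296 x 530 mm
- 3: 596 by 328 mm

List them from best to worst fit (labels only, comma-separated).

Ratios: 1 = 454 / 264 ≈ 1.720; 2 = 530 / 296 ≈ 1.791; 3 = 596 / 328 ≈ 1.817.
|Δ from 1.732|: 1 0.012; 2 0.059; 3 0.085.

1, 2, 3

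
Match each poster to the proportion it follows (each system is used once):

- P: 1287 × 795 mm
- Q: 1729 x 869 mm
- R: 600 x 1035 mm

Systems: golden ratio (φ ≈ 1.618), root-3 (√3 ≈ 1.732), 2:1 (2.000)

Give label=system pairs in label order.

Ratios: P ≈ 1.619; Q ≈ 1.990; R ≈ 1.725.
Targets: golden ratio ≈ 1.618; root-3 ≈ 1.732; 2:1 ≈ 2.000.

P=golden ratio, Q=2:1, R=root-3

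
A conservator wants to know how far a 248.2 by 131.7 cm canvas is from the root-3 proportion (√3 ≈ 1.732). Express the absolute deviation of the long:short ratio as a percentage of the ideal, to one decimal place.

8.8%

Ratio = 248.2 / 131.7 ≈ 1.8846.
Ideal root-3 ≈ 1.7321. |1.8846 − 1.7321| / 1.7321 ≈ 8.80% → 8.8%.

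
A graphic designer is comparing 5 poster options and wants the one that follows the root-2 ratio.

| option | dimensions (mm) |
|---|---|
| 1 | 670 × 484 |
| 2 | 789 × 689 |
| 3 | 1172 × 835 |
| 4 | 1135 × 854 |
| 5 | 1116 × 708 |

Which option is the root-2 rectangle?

Ratios (long/short): 1 ≈ 1.384; 2 ≈ 1.145; 3 ≈ 1.404; 4 ≈ 1.329; 5 ≈ 1.576.
root-2 ≈ 1.414; option 3 is nearest (Δ 0.010).

3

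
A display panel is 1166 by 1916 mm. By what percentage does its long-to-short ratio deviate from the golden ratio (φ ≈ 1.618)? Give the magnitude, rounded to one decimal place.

1.6%

Ratio = 1916 / 1166 ≈ 1.6432.
Ideal golden ratio ≈ 1.6180. |1.6432 − 1.6180| / 1.6180 ≈ 1.56% → 1.6%.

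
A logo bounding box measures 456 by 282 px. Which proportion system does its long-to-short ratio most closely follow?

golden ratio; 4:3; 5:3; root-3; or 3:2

456/282 ≈ 1.617. Nearest candidates are golden ratio (1.618, off by 0.001) and 5:3 (1.667, off by 0.050).

golden ratio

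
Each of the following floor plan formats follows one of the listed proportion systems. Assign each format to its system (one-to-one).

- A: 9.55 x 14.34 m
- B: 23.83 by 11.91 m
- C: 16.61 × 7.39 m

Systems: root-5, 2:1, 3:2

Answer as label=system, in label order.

A=3:2, B=2:1, C=root-5

Ratios: A ≈ 1.502; B ≈ 2.001; C ≈ 2.248.
Targets: root-5 ≈ 2.236; 2:1 ≈ 2.000; 3:2 ≈ 1.500.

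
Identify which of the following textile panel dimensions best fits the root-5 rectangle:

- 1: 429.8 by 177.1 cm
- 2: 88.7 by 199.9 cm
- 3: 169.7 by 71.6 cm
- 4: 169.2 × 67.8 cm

Target root-5 ≈ 2.236.
1: 2.427 (Δ0.191)  2: 2.254 (Δ0.018)  3: 2.370 (Δ0.134)  4: 2.496 (Δ0.260)

2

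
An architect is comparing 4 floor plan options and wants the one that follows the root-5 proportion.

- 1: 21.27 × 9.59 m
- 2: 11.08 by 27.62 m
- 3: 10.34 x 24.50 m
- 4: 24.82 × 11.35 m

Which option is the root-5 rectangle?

Ratios (long/short): 1 ≈ 2.218; 2 ≈ 2.493; 3 ≈ 2.369; 4 ≈ 2.187.
root-5 ≈ 2.236; option 1 is nearest (Δ 0.018).

1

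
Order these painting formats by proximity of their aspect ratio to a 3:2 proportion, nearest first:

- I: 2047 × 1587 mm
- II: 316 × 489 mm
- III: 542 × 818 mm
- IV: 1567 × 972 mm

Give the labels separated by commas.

III, II, IV, I

I: 2047/1587 ≈ 1.290 → |1.290 − 1.500| = 0.210
II: 489/316 ≈ 1.547 → |1.547 − 1.500| = 0.047
III: 818/542 ≈ 1.509 → |1.509 − 1.500| = 0.009
IV: 1567/972 ≈ 1.612 → |1.612 − 1.500| = 0.112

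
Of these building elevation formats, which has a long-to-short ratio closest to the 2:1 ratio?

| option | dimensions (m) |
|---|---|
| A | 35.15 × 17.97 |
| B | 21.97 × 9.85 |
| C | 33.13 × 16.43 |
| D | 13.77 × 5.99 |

Ratios (long/short): A ≈ 1.956; B ≈ 2.230; C ≈ 2.016; D ≈ 2.299.
2:1 ≈ 2.000; option C is nearest (Δ 0.016).

C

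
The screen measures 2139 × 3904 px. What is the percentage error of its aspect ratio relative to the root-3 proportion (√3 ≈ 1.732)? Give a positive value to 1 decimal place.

5.4%

Ratio = 3904 / 2139 ≈ 1.8252.
Ideal root-3 ≈ 1.7321. |1.8252 − 1.7321| / 1.7321 ≈ 5.37% → 5.4%.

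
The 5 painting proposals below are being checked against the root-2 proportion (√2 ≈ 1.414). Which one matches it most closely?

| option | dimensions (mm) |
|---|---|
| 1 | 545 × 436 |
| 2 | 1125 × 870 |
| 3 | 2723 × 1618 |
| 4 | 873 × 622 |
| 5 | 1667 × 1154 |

4

Target root-2 ≈ 1.414.
1: 1.250 (Δ0.164)  2: 1.293 (Δ0.121)  3: 1.683 (Δ0.269)  4: 1.404 (Δ0.010)  5: 1.445 (Δ0.031)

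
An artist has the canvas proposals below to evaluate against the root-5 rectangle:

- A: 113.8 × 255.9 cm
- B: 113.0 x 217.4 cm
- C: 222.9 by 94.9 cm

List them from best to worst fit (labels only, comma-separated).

A: 255.9/113.8 ≈ 2.249 → |2.249 − 2.236| = 0.013
B: 217.4/113.0 ≈ 1.924 → |1.924 − 2.236| = 0.312
C: 222.9/94.9 ≈ 2.349 → |2.349 − 2.236| = 0.113

A, C, B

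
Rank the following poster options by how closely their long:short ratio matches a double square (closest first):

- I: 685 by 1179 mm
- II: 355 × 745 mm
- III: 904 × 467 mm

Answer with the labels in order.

III, II, I

Ratios: I = 1179 / 685 ≈ 1.721; II = 745 / 355 ≈ 2.099; III = 904 / 467 ≈ 1.936.
|Δ from 2.000|: I 0.279; II 0.099; III 0.064.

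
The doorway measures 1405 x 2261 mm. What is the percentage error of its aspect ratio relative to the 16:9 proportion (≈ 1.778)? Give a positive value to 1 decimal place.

9.5%

Ratio = 2261 / 1405 ≈ 1.6093.
Ideal 16:9 ≈ 1.7778. |1.6093 − 1.7778| / 1.7778 ≈ 9.48% → 9.5%.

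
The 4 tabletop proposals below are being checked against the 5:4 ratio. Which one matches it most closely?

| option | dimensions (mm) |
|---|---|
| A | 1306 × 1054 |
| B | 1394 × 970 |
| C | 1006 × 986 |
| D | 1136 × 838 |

A

Target 5:4 ≈ 1.250.
A: 1.239 (Δ0.011)  B: 1.437 (Δ0.187)  C: 1.020 (Δ0.230)  D: 1.356 (Δ0.106)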